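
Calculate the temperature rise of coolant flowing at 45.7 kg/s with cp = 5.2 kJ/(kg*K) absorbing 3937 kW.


dT = Q / (m_dot * cp)
dT = 3937 / (45.7 * 5.2)
dT = 16.567 C

16.567


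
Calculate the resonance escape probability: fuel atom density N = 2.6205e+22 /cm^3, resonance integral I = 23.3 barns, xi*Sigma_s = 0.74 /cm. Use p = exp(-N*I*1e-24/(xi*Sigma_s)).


p = exp(-N * I * 1e-24 / (xi*Sigma_s))
p = exp(-2.6205e+22 * 23.3 * 1e-24 / 0.74)
p = 0.43819

0.43819


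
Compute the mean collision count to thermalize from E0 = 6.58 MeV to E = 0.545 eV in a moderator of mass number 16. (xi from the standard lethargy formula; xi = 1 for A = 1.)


xi = 1 + (A-1)^2/(2A)*ln((A-1)/(A+1)) = 0.1199467 (for A = 16)
n = ln(E0/E) / xi
n = ln(6.58e6 / 0.545) / 0.1199467
n = ln(1.207339e+07) / 0.1199467 = 135.95

135.95


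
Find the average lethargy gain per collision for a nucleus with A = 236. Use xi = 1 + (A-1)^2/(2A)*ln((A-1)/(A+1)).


xi = 1 + (A-1)^2/(2A) * ln((A-1)/(A+1))
xi = 1 + (236-1)^2/(2*236) * ln((236-1)/(236 +1))
xi = 0.0084507

0.0084507


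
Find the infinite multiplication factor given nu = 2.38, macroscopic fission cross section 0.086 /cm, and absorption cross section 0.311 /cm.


k_inf = nu * Sigma_f / Sigma_a
k_inf = 2.38 * 0.086 / 0.311
k_inf = 0.65814

0.65814


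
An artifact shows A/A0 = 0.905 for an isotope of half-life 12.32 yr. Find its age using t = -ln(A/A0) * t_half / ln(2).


lambda = ln(2) / t_half = ln(2) / 12.32 = 0.05626195 /yr
t = -ln(A/A0) / lambda
t = -ln(0.905) / 0.05626195
t = 1.7742 yr

1.7742


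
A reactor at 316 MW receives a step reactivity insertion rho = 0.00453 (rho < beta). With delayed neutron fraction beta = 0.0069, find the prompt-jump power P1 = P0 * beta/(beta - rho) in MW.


P1/P0 = beta / (beta - rho)
P1/P0 = 0.0069 / (0.0069 - 0.00453) = 2.911392
P1 = 316 * 2.911392 = 920.00 MW

920.00


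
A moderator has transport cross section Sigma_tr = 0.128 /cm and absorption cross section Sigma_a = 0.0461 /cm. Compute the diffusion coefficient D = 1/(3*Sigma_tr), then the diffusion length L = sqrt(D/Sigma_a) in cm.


D = 1 / (3 * Sigma_tr) = 1 / (3 * 0.128) = 2.604167 cm
L = sqrt(D / Sigma_a)
L = sqrt(2.604167 / 0.0461)
L = 7.5160 cm

7.5160


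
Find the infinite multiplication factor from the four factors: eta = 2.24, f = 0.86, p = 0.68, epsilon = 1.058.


k_inf = eta * f * p * epsilon
k_inf = 2.24 * 0.86 * 0.68 * 1.058
k_inf = 1.3859

1.3859


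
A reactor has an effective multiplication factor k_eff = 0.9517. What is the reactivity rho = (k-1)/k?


rho = (k_eff - 1) / k_eff
rho = (0.9517 - 1) / 0.9517
rho = -0.050751

-0.050751


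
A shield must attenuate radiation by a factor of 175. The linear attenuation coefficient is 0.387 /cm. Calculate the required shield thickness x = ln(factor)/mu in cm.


x = ln(factor) / mu
x = ln(175) / 0.387
x = 13.346 cm

13.346


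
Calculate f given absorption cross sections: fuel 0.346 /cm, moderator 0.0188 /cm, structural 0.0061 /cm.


f = Sigma_a_fuel / (Sigma_a_fuel + Sigma_a_mod + Sigma_a_other)
f = 0.346 / (0.346 + 0.0188 + 0.0061)
f = 0.93287

0.93287


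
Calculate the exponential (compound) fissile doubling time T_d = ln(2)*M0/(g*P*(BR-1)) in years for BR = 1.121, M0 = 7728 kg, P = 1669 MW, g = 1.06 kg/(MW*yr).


Breeding gain G = BR - 1 = 1.121 - 1 = 0.121
Fissile production rate = g * P * G = 1.06 * 1669 * 0.121 = 214.06594 kg/yr
T_d = ln(2) * M0 / (g * P * G)
T_d = ln(2) * 7728 / 214.06594 = 25.023 yr

25.023


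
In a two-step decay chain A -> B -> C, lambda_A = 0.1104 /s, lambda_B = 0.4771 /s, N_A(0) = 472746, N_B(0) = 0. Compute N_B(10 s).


N_B(t) = lambda_A * N_A0 / (lambda_B - lambda_A) * [exp(-lambda_A*t) - exp(-lambda_B*t)]
exp(-0.1104*10) = 0.3315423; exp(-0.4771*10) = 0.008471904
N_B = 0.1104 * 472746 / (0.4771 - 0.1104) * (0.3315423 - 0.008471904)
N_B = 45982

45982


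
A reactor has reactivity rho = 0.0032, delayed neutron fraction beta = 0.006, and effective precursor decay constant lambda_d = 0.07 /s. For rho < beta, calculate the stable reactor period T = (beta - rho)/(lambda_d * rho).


T = (beta - rho) / (lambda_d * rho)
T = (0.006 - 0.0032) / (0.07 * 0.0032)
T = 12.500 s

12.500


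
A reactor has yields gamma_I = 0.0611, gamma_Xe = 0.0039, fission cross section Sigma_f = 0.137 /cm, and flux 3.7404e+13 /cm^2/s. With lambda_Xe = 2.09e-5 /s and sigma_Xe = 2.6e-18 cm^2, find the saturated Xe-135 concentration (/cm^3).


Xe_eq = (gamma_I + gamma_Xe) * Sigma_f * phi / (lambda_Xe + sigma_Xe * phi)
Numerator = (0.0611 + 0.0039) * 0.137 * 3.7404e+13 = 3.330826e+11
Denominator = 2.09e-5 + 2.6e-18 * 3.7404e+13 = 1.181504e-04
Xe_eq = 3.330826e+11 / 1.181504e-04 = 2.8191e+15 /cm^3

2.8191e+15


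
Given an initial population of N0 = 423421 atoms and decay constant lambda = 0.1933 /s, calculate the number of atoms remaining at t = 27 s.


N = N0 * exp(-lambda * t)
N = 423421 * exp(-0.1933 * 27)
N = 2291.6

2291.6


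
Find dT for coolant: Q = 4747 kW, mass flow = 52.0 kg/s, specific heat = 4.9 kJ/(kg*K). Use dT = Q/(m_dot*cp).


dT = Q / (m_dot * cp)
dT = 4747 / (52.0 * 4.9)
dT = 18.630 C

18.630


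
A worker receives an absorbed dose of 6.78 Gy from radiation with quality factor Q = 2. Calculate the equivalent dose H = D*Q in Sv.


H = D * Q
H = 6.78 * 2
H = 13.560 Sv

13.560


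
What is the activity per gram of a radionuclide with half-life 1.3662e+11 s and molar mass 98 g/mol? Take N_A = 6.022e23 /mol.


lambda = ln(2) / t_half = ln(2) / 1.3662e+11 = 5.073541e-12 /s
SA = lambda * N_A / M
SA = 5.073541e-12 * 6.022e23 / 98
SA = 3.1176e+10 Bq/g

3.1176e+10


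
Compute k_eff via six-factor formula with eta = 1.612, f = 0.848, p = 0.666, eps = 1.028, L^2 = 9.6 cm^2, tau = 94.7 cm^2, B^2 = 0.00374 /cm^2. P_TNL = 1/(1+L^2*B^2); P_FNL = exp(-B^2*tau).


k_inf = eta*f*p*eps = 1.612*0.848*0.666*1.028 = 0.9358974
P_TNL = 1/(1 + L^2*B^2) = 1/(1 + 9.6*0.00374) = 0.9653404
P_FNL = exp(-B^2*tau) = exp(-0.00374*94.7) = 0.7017500
k_eff = k_inf * P_TNL * P_FNL = 0.9358974 * 0.9653404 * 0.7017500
k_eff = 0.63400

0.63400


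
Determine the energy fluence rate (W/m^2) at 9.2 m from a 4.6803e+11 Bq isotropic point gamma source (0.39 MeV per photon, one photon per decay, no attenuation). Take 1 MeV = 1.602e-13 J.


psi = A * E * 1.602e-13 / (4*pi*r^2)
psi = 4.6803e+11 * 0.39 * 1.602e-13 / (4*pi*9.2^2)
psi = 2.7493e-05 W/m^2

2.7493e-05


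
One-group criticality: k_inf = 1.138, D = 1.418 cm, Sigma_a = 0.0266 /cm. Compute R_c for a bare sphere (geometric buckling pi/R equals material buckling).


L^2 = D / Sigma_a = 1.418 / 0.0266 = 53.30827 cm^2
B_m^2 = (k_inf - 1) / L^2 = (1.138 - 1) / 53.30827 = 0.002588717 /cm^2
For a bare sphere: B_g = pi/R, so R_c = pi / sqrt(B_m^2)
R_c = pi / sqrt(0.002588717) = 61.746 cm

61.746


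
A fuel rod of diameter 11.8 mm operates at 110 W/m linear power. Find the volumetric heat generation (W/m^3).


r = D / 2 / 1000 = 11.8 / 2 / 1000 = 0.0059 m
q''' = q' / (pi * r^2)
q''' = 110 / (pi * 0.0059^2)
q''' = 1.0059e+06 W/m^3

1.0059e+06


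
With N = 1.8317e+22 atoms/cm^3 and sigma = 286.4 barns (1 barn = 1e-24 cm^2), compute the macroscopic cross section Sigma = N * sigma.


Sigma = N * sigma_barns * 1e-24
Sigma = 1.8317e+22 * 286.4 * 1e-24
Sigma = 5.2460 /cm

5.2460


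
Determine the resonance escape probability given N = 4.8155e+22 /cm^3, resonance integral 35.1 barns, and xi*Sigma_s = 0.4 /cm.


p = exp(-N * I * 1e-24 / (xi*Sigma_s))
p = exp(-4.8155e+22 * 35.1 * 1e-24 / 0.4)
p = 0.014617

0.014617


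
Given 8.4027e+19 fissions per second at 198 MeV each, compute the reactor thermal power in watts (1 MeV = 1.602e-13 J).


P = fission_rate * E_MeV * 1.602e-13
P = 8.4027e+19 * 198 * 1.602e-13
P = 2.6653e+09 W

2.6653e+09


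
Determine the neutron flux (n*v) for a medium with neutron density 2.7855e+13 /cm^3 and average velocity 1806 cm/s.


phi = n * v
phi = 2.7855e+13 * 1806
phi = 5.0306e+16 /cm^2/s

5.0306e+16


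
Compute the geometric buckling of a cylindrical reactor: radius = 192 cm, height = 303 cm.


B^2 = (2.405/R)^2 + (pi/H)^2
B^2 = (2.405/192)^2 + (pi/303)^2
B^2 = 2.6440e-04 /cm^2

2.6440e-04


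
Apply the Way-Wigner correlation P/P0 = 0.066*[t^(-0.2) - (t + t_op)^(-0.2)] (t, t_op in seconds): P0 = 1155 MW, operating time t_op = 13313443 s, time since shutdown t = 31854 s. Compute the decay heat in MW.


P/P0 = 0.066 * [t^(-0.2) - (t + t_op)^(-0.2)]
P/P0 = 0.066 * [31854^(-0.2) - (31854 + 13313443)^(-0.2)]
P/P0 = 0.066 * [0.1257092 - 0.03757806] = 0.005816655
P = 1155 * 0.005816655 = 6.7182 MW

6.7182


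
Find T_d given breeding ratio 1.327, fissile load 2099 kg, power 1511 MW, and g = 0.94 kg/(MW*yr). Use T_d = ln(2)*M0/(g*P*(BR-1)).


Breeding gain G = BR - 1 = 1.327 - 1 = 0.327
Fissile production rate = g * P * G = 0.94 * 1511 * 0.327 = 464.45118 kg/yr
T_d = ln(2) * M0 / (g * P * G)
T_d = ln(2) * 2099 / 464.45118 = 3.1325 yr

3.1325


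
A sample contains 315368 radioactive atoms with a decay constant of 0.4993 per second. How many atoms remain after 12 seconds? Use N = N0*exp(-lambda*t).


N = N0 * exp(-lambda * t)
N = 315368 * exp(-0.4993 * 12)
N = 788.31

788.31


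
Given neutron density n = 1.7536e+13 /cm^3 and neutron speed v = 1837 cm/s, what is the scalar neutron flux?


phi = n * v
phi = 1.7536e+13 * 1837
phi = 3.2214e+16 /cm^2/s

3.2214e+16


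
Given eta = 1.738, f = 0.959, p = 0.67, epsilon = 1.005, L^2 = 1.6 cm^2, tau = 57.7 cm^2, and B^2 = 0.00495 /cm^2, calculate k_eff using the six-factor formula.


k_inf = eta*f*p*eps = 1.738*0.959*0.67*1.005 = 1.122301
P_TNL = 1/(1 + L^2*B^2) = 1/(1 + 1.6*0.00495) = 0.9921422
P_FNL = exp(-B^2*tau) = exp(-0.00495*57.7) = 0.7515519
k_eff = k_inf * P_TNL * P_FNL = 1.122301 * 0.9921422 * 0.7515519
k_eff = 0.83684

0.83684


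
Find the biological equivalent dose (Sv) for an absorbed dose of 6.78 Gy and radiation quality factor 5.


H = D * Q
H = 6.78 * 5
H = 33.900 Sv

33.900


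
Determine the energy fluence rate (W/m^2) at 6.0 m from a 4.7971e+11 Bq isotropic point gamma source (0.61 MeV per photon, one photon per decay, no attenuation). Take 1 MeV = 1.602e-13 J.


psi = A * E * 1.602e-13 / (4*pi*r^2)
psi = 4.7971e+11 * 0.61 * 1.602e-13 / (4*pi*6.0^2)
psi = 1.0362e-04 W/m^2

1.0362e-04


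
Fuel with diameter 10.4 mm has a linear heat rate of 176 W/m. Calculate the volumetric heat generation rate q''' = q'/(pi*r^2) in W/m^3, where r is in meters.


r = D / 2 / 1000 = 10.4 / 2 / 1000 = 0.0052 m
q''' = q' / (pi * r^2)
q''' = 176 / (pi * 0.0052^2)
q''' = 2.0718e+06 W/m^3

2.0718e+06


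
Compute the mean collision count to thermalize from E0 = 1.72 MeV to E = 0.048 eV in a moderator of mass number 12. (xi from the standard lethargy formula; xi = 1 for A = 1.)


xi = 1 + (A-1)^2/(2A)*ln((A-1)/(A+1)) = 0.1577690 (for A = 12)
n = ln(E0/E) / xi
n = ln(1.72e6 / 0.048) / 0.1577690
n = ln(3.583333e+07) / 0.1577690 = 110.25

110.25


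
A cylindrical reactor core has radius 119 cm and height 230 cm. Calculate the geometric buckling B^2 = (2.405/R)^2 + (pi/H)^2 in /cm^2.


B^2 = (2.405/R)^2 + (pi/H)^2
B^2 = (2.405/119)^2 + (pi/230)^2
B^2 = 5.9502e-04 /cm^2

5.9502e-04


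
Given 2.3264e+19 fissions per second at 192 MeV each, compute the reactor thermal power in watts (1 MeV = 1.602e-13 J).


P = fission_rate * E_MeV * 1.602e-13
P = 2.3264e+19 * 192 * 1.602e-13
P = 7.1556e+08 W

7.1556e+08


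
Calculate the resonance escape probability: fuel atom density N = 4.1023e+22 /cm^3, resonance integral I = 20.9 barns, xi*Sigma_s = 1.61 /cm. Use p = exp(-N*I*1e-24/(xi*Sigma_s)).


p = exp(-N * I * 1e-24 / (xi*Sigma_s))
p = exp(-4.1023e+22 * 20.9 * 1e-24 / 1.61)
p = 0.58711

0.58711


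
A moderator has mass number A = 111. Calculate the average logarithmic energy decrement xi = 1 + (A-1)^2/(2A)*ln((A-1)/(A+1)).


xi = 1 + (A-1)^2/(2A) * ln((A-1)/(A+1))
xi = 1 + (111-1)^2/(2*111) * ln((111-1)/(111 +1))
xi = 0.017910

0.017910


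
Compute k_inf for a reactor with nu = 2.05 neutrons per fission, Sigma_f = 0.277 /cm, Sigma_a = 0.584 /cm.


k_inf = nu * Sigma_f / Sigma_a
k_inf = 2.05 * 0.277 / 0.584
k_inf = 0.97235

0.97235


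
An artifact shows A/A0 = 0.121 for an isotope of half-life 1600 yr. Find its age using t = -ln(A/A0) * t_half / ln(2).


lambda = ln(2) / t_half = ln(2) / 1600 = 4.332170e-04 /yr
t = -ln(A/A0) / lambda
t = -ln(0.121) / 4.332170e-04
t = 4875.1 yr

4875.1


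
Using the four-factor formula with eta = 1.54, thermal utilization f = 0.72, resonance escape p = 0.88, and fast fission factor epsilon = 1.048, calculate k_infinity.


k_inf = eta * f * p * epsilon
k_inf = 1.54 * 0.72 * 0.88 * 1.048
k_inf = 1.0226

1.0226


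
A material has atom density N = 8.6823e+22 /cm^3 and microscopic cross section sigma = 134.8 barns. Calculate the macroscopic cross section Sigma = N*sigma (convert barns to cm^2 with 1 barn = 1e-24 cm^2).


Sigma = N * sigma_barns * 1e-24
Sigma = 8.6823e+22 * 134.8 * 1e-24
Sigma = 11.704 /cm

11.704


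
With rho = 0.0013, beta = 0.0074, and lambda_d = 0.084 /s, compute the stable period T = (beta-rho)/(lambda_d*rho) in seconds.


T = (beta - rho) / (lambda_d * rho)
T = (0.0074 - 0.0013) / (0.084 * 0.0013)
T = 55.861 s

55.861


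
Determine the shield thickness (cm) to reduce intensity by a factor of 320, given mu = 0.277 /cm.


x = ln(factor) / mu
x = ln(320) / 0.277
x = 20.824 cm

20.824


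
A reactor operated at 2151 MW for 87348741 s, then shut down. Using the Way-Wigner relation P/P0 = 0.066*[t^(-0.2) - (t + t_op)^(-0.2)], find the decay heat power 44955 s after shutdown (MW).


P/P0 = 0.066 * [t^(-0.2) - (t + t_op)^(-0.2)]
P/P0 = 0.066 * [44955^(-0.2) - (44955 + 87348741)^(-0.2)]
P/P0 = 0.066 * [0.1173395 - 0.02580501] = 0.006041276
P = 2151 * 0.006041276 = 12.995 MW

12.995


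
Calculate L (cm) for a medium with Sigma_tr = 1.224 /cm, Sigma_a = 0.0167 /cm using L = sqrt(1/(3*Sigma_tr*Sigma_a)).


D = 1 / (3 * Sigma_tr) = 1 / (3 * 1.224) = 0.2723312 cm
L = sqrt(D / Sigma_a)
L = sqrt(0.2723312 / 0.0167)
L = 4.0382 cm

4.0382


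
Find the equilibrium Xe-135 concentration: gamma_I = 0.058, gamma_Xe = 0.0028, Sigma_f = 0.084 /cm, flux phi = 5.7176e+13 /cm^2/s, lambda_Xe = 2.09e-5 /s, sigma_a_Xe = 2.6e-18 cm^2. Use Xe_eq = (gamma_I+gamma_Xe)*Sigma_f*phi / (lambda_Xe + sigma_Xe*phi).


Xe_eq = (gamma_I + gamma_Xe) * Sigma_f * phi / (lambda_Xe + sigma_Xe * phi)
Numerator = (0.058 + 0.0028) * 0.084 * 5.7176e+13 = 2.920093e+11
Denominator = 2.09e-5 + 2.6e-18 * 5.7176e+13 = 1.695576e-04
Xe_eq = 2.920093e+11 / 1.695576e-04 = 1.7222e+15 /cm^3

1.7222e+15


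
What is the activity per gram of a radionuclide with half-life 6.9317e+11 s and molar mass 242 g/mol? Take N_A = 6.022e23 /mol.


lambda = ln(2) / t_half = ln(2) / 6.9317e+11 = 9.999671e-13 /s
SA = lambda * N_A / M
SA = 9.999671e-13 * 6.022e23 / 242
SA = 2.4883e+09 Bq/g

2.4883e+09


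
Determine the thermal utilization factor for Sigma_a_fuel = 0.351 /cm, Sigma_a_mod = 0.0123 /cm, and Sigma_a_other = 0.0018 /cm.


f = Sigma_a_fuel / (Sigma_a_fuel + Sigma_a_mod + Sigma_a_other)
f = 0.351 / (0.351 + 0.0123 + 0.0018)
f = 0.96138

0.96138


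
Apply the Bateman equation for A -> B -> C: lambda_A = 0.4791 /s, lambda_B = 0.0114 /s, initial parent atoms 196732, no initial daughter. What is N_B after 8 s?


N_B(t) = lambda_A * N_A0 / (lambda_B - lambda_A) * [exp(-lambda_A*t) - exp(-lambda_B*t)]
exp(-0.4791*8) = 0.02164891; exp(-0.0114*8) = 0.9128351
N_B = 0.4791 * 196732 / (0.0114 - 0.4791) * (0.02164891 - 0.9128351)
N_B = 179598

179598


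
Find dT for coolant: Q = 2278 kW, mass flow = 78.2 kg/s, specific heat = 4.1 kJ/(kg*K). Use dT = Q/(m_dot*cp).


dT = Q / (m_dot * cp)
dT = 2278 / (78.2 * 4.1)
dT = 7.1050 C

7.1050


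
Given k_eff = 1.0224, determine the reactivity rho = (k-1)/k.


rho = (k_eff - 1) / k_eff
rho = (1.0224 - 1) / 1.0224
rho = 0.021909

0.021909


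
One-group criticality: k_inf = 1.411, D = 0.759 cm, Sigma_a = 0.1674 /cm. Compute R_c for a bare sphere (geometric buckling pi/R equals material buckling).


L^2 = D / Sigma_a = 0.759 / 0.1674 = 4.534050 cm^2
B_m^2 = (k_inf - 1) / L^2 = (1.411 - 1) / 4.534050 = 0.09064743 /cm^2
For a bare sphere: B_g = pi/R, so R_c = pi / sqrt(B_m^2)
R_c = pi / sqrt(0.09064743) = 10.435 cm

10.435


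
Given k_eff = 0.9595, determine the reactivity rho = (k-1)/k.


rho = (k_eff - 1) / k_eff
rho = (0.9595 - 1) / 0.9595
rho = -0.042209

-0.042209


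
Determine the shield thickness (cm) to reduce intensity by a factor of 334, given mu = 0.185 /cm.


x = ln(factor) / mu
x = ln(334) / 0.185
x = 31.412 cm

31.412


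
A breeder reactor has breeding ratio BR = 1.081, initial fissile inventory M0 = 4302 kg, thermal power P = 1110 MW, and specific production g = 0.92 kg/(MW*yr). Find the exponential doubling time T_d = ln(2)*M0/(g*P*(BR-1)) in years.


Breeding gain G = BR - 1 = 1.081 - 1 = 0.081
Fissile production rate = g * P * G = 0.92 * 1110 * 0.081 = 82.7172 kg/yr
T_d = ln(2) * M0 / (g * P * G)
T_d = ln(2) * 4302 / 82.7172 = 36.050 yr

36.050


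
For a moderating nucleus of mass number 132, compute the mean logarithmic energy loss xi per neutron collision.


xi = 1 + (A-1)^2/(2A) * ln((A-1)/(A+1))
xi = 1 + (132-1)^2/(2*132) * ln((132-1)/(132 +1))
xi = 0.015075

0.015075


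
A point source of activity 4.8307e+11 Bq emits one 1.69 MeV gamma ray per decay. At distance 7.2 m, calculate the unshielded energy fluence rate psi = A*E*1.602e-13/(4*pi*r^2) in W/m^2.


psi = A * E * 1.602e-13 / (4*pi*r^2)
psi = 4.8307e+11 * 1.69 * 1.602e-13 / (4*pi*7.2^2)
psi = 2.0076e-04 W/m^2

2.0076e-04


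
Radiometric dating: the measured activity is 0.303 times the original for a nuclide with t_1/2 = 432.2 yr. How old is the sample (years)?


lambda = ln(2) / t_half = ln(2) / 432.2 = 0.001603765 /yr
t = -ln(A/A0) / lambda
t = -ln(0.303) / 0.001603765
t = 744.51 yr

744.51


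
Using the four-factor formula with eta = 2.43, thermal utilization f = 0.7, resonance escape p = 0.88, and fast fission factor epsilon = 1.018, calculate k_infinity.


k_inf = eta * f * p * epsilon
k_inf = 2.43 * 0.7 * 0.88 * 1.018
k_inf = 1.5238

1.5238


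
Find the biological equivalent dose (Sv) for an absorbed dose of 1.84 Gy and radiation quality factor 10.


H = D * Q
H = 1.84 * 10
H = 18.400 Sv

18.400


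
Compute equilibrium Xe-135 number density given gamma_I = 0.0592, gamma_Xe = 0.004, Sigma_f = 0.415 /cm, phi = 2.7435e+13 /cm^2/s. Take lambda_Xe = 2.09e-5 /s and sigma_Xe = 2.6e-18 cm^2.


Xe_eq = (gamma_I + gamma_Xe) * Sigma_f * phi / (lambda_Xe + sigma_Xe * phi)
Numerator = (0.0592 + 0.004) * 0.415 * 2.7435e+13 = 7.195652e+11
Denominator = 2.09e-5 + 2.6e-18 * 2.7435e+13 = 9.223100e-05
Xe_eq = 7.195652e+11 / 9.223100e-05 = 7.8018e+15 /cm^3

7.8018e+15


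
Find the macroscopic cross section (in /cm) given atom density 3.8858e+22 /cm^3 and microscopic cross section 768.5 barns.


Sigma = N * sigma_barns * 1e-24
Sigma = 3.8858e+22 * 768.5 * 1e-24
Sigma = 29.862 /cm

29.862


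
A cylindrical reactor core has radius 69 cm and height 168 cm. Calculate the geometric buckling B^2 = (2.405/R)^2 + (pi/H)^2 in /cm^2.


B^2 = (2.405/R)^2 + (pi/H)^2
B^2 = (2.405/69)^2 + (pi/168)^2
B^2 = 0.0015646 /cm^2

0.0015646


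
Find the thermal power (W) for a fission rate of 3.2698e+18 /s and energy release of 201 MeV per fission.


P = fission_rate * E_MeV * 1.602e-13
P = 3.2698e+18 * 201 * 1.602e-13
P = 1.0529e+08 W

1.0529e+08


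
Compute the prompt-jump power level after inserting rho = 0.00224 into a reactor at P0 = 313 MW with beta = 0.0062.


P1/P0 = beta / (beta - rho)
P1/P0 = 0.0062 / (0.0062 - 0.00224) = 1.565657
P1 = 313 * 1.565657 = 490.05 MW

490.05


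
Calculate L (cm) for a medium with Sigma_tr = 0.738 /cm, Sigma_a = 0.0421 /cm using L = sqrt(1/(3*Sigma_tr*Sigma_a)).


D = 1 / (3 * Sigma_tr) = 1 / (3 * 0.738) = 0.4516712 cm
L = sqrt(D / Sigma_a)
L = sqrt(0.4516712 / 0.0421)
L = 3.2754 cm

3.2754


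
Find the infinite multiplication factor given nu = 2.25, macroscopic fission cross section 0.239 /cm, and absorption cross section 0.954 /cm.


k_inf = nu * Sigma_f / Sigma_a
k_inf = 2.25 * 0.239 / 0.954
k_inf = 0.56368

0.56368


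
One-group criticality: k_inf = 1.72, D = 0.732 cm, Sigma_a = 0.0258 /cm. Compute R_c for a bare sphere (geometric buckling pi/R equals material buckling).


L^2 = D / Sigma_a = 0.732 / 0.0258 = 28.37209 cm^2
B_m^2 = (k_inf - 1) / L^2 = (1.72 - 1) / 28.37209 = 0.02537705 /cm^2
For a bare sphere: B_g = pi/R, so R_c = pi / sqrt(B_m^2)
R_c = pi / sqrt(0.02537705) = 19.721 cm

19.721


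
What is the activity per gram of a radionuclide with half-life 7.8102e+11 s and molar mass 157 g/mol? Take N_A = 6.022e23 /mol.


lambda = ln(2) / t_half = ln(2) / 7.8102e+11 = 8.874897e-13 /s
SA = lambda * N_A / M
SA = 8.874897e-13 * 6.022e23 / 157
SA = 3.4041e+09 Bq/g

3.4041e+09


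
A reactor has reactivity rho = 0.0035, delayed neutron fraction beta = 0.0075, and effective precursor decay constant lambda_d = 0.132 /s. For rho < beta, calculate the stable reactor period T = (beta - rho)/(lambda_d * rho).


T = (beta - rho) / (lambda_d * rho)
T = (0.0075 - 0.0035) / (0.132 * 0.0035)
T = 8.6580 s

8.6580


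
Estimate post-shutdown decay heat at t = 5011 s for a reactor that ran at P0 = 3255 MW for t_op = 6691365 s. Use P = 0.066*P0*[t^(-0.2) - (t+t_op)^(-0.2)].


P/P0 = 0.066 * [t^(-0.2) - (t + t_op)^(-0.2)]
P/P0 = 0.066 * [5011^(-0.2) - (5011 + 6691365)^(-0.2)]
P/P0 = 0.066 * [0.1819764 - 0.04313522] = 0.009163518
P = 3255 * 0.009163518 = 29.827 MW

29.827


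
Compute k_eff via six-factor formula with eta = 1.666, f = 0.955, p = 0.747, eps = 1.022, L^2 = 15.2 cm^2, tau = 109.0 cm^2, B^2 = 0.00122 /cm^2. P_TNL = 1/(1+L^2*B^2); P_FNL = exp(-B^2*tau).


k_inf = eta*f*p*eps = 1.666*0.955*0.747*1.022 = 1.214646
P_TNL = 1/(1 + L^2*B^2) = 1/(1 + 15.2*0.00122) = 0.9817936
P_FNL = exp(-B^2*tau) = exp(-0.00122*109.0) = 0.8754826
k_eff = k_inf * P_TNL * P_FNL = 1.214646 * 0.9817936 * 0.8754826
k_eff = 1.0440

1.0440


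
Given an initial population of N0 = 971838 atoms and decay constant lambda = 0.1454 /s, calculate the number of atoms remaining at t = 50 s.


N = N0 * exp(-lambda * t)
N = 971838 * exp(-0.1454 * 50)
N = 676.51

676.51


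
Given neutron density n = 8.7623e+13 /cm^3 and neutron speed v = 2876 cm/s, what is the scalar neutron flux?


phi = n * v
phi = 8.7623e+13 * 2876
phi = 2.5200e+17 /cm^2/s

2.5200e+17


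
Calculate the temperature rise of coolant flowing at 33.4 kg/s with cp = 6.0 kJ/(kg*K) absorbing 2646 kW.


dT = Q / (m_dot * cp)
dT = 2646 / (33.4 * 6.0)
dT = 13.204 C

13.204


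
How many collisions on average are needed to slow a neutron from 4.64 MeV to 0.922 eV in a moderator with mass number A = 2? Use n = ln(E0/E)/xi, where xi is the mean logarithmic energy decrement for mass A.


xi = 1 + (A-1)^2/(2A)*ln((A-1)/(A+1)) = 0.7253469 (for A = 2)
n = ln(E0/E) / xi
n = ln(4.64e6 / 0.922) / 0.7253469
n = ln(5.032538e+06) / 0.7253469 = 21.275

21.275


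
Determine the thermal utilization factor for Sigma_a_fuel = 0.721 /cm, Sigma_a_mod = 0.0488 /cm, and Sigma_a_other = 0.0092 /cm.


f = Sigma_a_fuel / (Sigma_a_fuel + Sigma_a_mod + Sigma_a_other)
f = 0.721 / (0.721 + 0.0488 + 0.0092)
f = 0.92555

0.92555


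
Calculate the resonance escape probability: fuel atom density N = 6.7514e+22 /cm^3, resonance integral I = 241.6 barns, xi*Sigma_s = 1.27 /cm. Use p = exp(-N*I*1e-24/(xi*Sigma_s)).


p = exp(-N * I * 1e-24 / (xi*Sigma_s))
p = exp(-6.7514e+22 * 241.6 * 1e-24 / 1.27)
p = 2.6430e-06

2.6430e-06


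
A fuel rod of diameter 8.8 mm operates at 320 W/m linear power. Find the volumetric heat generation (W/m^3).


r = D / 2 / 1000 = 8.8 / 2 / 1000 = 0.0044 m
q''' = q' / (pi * r^2)
q''' = 320 / (pi * 0.0044^2)
q''' = 5.2613e+06 W/m^3

5.2613e+06


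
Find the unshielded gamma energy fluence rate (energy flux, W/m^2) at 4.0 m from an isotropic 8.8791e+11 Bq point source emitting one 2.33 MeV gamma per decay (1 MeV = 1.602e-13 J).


psi = A * E * 1.602e-13 / (4*pi*r^2)
psi = 8.8791e+11 * 2.33 * 1.602e-13 / (4*pi*4.0^2)
psi = 0.0016484 W/m^2

0.0016484


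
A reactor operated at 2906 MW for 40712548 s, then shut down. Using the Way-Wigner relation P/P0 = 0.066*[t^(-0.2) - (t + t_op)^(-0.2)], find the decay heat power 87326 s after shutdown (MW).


P/P0 = 0.066 * [t^(-0.2) - (t + t_op)^(-0.2)]
P/P0 = 0.066 * [87326^(-0.2) - (87326 + 40712548)^(-0.2)]
P/P0 = 0.066 * [0.1027475 - 0.03005164] = 0.004797927
P = 2906 * 0.004797927 = 13.943 MW

13.943


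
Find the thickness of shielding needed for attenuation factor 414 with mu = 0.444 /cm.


x = ln(factor) / mu
x = ln(414) / 0.444
x = 13.572 cm

13.572


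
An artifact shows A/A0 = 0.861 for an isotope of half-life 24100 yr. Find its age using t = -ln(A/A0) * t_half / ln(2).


lambda = ln(2) / t_half = ln(2) / 24100 = 2.876129e-05 /yr
t = -ln(A/A0) / lambda
t = -ln(0.861) / 2.876129e-05
t = 5203.5 yr

5203.5


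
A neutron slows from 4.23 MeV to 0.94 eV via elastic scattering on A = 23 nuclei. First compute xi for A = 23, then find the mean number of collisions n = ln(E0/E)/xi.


xi = 1 + (A-1)^2/(2A)*ln((A-1)/(A+1)) = 0.08448899 (for A = 23)
n = ln(E0/E) / xi
n = ln(4.23e6 / 0.94) / 0.08448899
n = ln(4.500000e+06) / 0.08448899 = 181.32

181.32


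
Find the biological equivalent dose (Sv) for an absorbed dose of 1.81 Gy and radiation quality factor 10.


H = D * Q
H = 1.81 * 10
H = 18.100 Sv

18.100


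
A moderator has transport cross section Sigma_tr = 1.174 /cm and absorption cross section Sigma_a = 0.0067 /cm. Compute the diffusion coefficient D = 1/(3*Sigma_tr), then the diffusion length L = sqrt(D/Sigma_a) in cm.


D = 1 / (3 * Sigma_tr) = 1 / (3 * 1.174) = 0.2839296 cm
L = sqrt(D / Sigma_a)
L = sqrt(0.2839296 / 0.0067)
L = 6.5098 cm

6.5098


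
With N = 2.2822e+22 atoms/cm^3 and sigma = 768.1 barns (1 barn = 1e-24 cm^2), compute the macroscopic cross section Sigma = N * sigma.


Sigma = N * sigma_barns * 1e-24
Sigma = 2.2822e+22 * 768.1 * 1e-24
Sigma = 17.530 /cm

17.530


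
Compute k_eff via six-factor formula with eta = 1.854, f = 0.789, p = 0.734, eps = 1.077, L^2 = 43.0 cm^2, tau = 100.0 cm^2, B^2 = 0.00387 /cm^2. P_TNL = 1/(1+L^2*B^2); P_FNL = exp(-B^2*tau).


k_inf = eta*f*p*eps = 1.854*0.789*0.734*1.077 = 1.156374
P_TNL = 1/(1 + L^2*B^2) = 1/(1 + 43.0*0.00387) = 0.8573315
P_FNL = exp(-B^2*tau) = exp(-0.00387*100.0) = 0.6790911
k_eff = k_inf * P_TNL * P_FNL = 1.156374 * 0.8573315 * 0.6790911
k_eff = 0.67325

0.67325


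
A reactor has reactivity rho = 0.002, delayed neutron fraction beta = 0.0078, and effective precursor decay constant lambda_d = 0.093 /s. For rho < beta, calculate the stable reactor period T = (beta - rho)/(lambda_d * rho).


T = (beta - rho) / (lambda_d * rho)
T = (0.0078 - 0.002) / (0.093 * 0.002)
T = 31.183 s

31.183


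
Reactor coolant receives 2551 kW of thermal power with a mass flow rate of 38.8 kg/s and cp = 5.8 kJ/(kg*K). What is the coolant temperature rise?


dT = Q / (m_dot * cp)
dT = 2551 / (38.8 * 5.8)
dT = 11.336 C

11.336


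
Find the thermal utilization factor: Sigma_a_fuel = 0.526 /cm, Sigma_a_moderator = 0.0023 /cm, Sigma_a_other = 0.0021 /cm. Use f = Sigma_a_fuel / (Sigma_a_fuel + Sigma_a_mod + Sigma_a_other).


f = Sigma_a_fuel / (Sigma_a_fuel + Sigma_a_mod + Sigma_a_other)
f = 0.526 / (0.526 + 0.0023 + 0.0021)
f = 0.99170

0.99170


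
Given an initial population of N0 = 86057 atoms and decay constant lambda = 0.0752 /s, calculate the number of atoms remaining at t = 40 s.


N = N0 * exp(-lambda * t)
N = 86057 * exp(-0.0752 * 40)
N = 4250.4

4250.4


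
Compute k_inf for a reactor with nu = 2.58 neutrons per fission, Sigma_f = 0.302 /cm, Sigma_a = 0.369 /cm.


k_inf = nu * Sigma_f / Sigma_a
k_inf = 2.58 * 0.302 / 0.369
k_inf = 2.1115

2.1115


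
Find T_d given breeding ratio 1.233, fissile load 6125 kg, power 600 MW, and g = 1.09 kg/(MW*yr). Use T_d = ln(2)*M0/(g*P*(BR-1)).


Breeding gain G = BR - 1 = 1.233 - 1 = 0.233
Fissile production rate = g * P * G = 1.09 * 600 * 0.233 = 152.382 kg/yr
T_d = ln(2) * M0 / (g * P * G)
T_d = ln(2) * 6125 / 152.382 = 27.861 yr

27.861


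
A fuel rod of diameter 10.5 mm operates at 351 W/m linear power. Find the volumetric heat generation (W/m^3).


r = D / 2 / 1000 = 10.5 / 2 / 1000 = 0.00525 m
q''' = q' / (pi * r^2)
q''' = 351 / (pi * 0.00525^2)
q''' = 4.0536e+06 W/m^3

4.0536e+06


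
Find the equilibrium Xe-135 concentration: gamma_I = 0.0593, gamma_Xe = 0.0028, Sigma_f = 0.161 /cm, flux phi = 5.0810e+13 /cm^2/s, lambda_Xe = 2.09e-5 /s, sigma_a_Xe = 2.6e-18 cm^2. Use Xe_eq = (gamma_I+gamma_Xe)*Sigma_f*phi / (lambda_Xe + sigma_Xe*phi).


Xe_eq = (gamma_I + gamma_Xe) * Sigma_f * phi / (lambda_Xe + sigma_Xe * phi)
Numerator = (0.0593 + 0.0028) * 0.161 * 5.0810e+13 = 5.080035e+11
Denominator = 2.09e-5 + 2.6e-18 * 5.0810e+13 = 1.530060e-04
Xe_eq = 5.080035e+11 / 1.530060e-04 = 3.3202e+15 /cm^3

3.3202e+15


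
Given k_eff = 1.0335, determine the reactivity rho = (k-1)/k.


rho = (k_eff - 1) / k_eff
rho = (1.0335 - 1) / 1.0335
rho = 0.032414

0.032414


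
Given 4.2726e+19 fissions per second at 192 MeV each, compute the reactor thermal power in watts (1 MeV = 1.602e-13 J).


P = fission_rate * E_MeV * 1.602e-13
P = 4.2726e+19 * 192 * 1.602e-13
P = 1.3142e+09 W

1.3142e+09


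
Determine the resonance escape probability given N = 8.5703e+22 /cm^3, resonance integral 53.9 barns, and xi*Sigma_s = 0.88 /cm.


p = exp(-N * I * 1e-24 / (xi*Sigma_s))
p = exp(-8.5703e+22 * 53.9 * 1e-24 / 0.88)
p = 0.0052511

0.0052511


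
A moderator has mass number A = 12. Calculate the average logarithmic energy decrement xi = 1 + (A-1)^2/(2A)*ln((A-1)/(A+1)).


xi = 1 + (A-1)^2/(2A) * ln((A-1)/(A+1))
xi = 1 + (12-1)^2/(2*12) * ln((12-1)/(12 +1))
xi = 0.15777

0.15777


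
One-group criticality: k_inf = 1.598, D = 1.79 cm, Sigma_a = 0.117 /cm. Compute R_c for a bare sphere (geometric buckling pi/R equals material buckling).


L^2 = D / Sigma_a = 1.79 / 0.117 = 15.29915 cm^2
B_m^2 = (k_inf - 1) / L^2 = (1.598 - 1) / 15.29915 = 0.03908714 /cm^2
For a bare sphere: B_g = pi/R, so R_c = pi / sqrt(B_m^2)
R_c = pi / sqrt(0.03908714) = 15.890 cm

15.890


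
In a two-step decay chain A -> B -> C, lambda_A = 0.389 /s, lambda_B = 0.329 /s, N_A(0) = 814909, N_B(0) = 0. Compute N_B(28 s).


N_B(t) = lambda_A * N_A0 / (lambda_B - lambda_A) * [exp(-lambda_A*t) - exp(-lambda_B*t)]
exp(-0.389*28) = 1.860649e-05; exp(-0.329*28) = 9.983417e-05
N_B = 0.389 * 814909 / (0.329 - 0.389) * (1.860649e-05 - 9.983417e-05)
N_B = 429.15

429.15


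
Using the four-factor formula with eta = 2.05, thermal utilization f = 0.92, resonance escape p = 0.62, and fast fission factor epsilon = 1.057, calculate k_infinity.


k_inf = eta * f * p * epsilon
k_inf = 2.05 * 0.92 * 0.62 * 1.057
k_inf = 1.2360

1.2360


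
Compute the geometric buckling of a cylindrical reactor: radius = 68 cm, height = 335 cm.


B^2 = (2.405/R)^2 + (pi/H)^2
B^2 = (2.405/68)^2 + (pi/335)^2
B^2 = 0.0013388 /cm^2

0.0013388


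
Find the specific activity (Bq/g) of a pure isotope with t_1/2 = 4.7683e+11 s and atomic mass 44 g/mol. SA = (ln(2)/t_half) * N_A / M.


lambda = ln(2) / t_half = ln(2) / 4.7683e+11 = 1.453657e-12 /s
SA = lambda * N_A / M
SA = 1.453657e-12 * 6.022e23 / 44
SA = 1.9895e+10 Bq/g

1.9895e+10


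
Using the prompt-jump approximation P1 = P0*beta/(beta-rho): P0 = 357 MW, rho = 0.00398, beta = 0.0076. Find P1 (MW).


P1/P0 = beta / (beta - rho)
P1/P0 = 0.0076 / (0.0076 - 0.00398) = 2.099448
P1 = 357 * 2.099448 = 749.50 MW

749.50


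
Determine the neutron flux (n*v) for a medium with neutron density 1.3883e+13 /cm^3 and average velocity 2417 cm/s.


phi = n * v
phi = 1.3883e+13 * 2417
phi = 3.3555e+16 /cm^2/s

3.3555e+16


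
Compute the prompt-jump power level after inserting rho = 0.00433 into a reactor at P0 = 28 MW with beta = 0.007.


P1/P0 = beta / (beta - rho)
P1/P0 = 0.007 / (0.007 - 0.00433) = 2.621723
P1 = 28 * 2.621723 = 73.408 MW

73.408


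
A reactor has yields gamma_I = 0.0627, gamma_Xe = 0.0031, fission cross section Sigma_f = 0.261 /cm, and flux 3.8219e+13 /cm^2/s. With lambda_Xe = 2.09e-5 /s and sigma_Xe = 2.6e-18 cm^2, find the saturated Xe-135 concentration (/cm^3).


Xe_eq = (gamma_I + gamma_Xe) * Sigma_f * phi / (lambda_Xe + sigma_Xe * phi)
Numerator = (0.0627 + 0.0031) * 0.261 * 3.8219e+13 = 6.563655e+11
Denominator = 2.09e-5 + 2.6e-18 * 3.8219e+13 = 1.202694e-04
Xe_eq = 6.563655e+11 / 1.202694e-04 = 5.4575e+15 /cm^3

5.4575e+15


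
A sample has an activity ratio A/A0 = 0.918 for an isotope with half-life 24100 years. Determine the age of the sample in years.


lambda = ln(2) / t_half = ln(2) / 24100 = 2.876129e-05 /yr
t = -ln(A/A0) / lambda
t = -ln(0.918) / 2.876129e-05
t = 2974.8 yr

2974.8


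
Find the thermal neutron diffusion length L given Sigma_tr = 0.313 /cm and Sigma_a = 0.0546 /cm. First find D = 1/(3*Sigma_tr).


D = 1 / (3 * Sigma_tr) = 1 / (3 * 0.313) = 1.064963 cm
L = sqrt(D / Sigma_a)
L = sqrt(1.064963 / 0.0546)
L = 4.4164 cm

4.4164


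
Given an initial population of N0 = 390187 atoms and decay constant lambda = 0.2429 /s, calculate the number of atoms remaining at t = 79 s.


N = N0 * exp(-lambda * t)
N = 390187 * exp(-0.2429 * 79)
N = 0.0018095

0.0018095


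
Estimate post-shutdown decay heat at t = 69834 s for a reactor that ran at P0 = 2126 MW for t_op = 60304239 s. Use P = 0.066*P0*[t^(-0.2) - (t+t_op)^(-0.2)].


P/P0 = 0.066 * [t^(-0.2) - (t + t_op)^(-0.2)]
P/P0 = 0.066 * [69834^(-0.2) - (69834 + 60304239)^(-0.2)]
P/P0 = 0.066 * [0.1074451 - 0.02778625] = 0.005257484
P = 2126 * 0.005257484 = 11.177 MW

11.177


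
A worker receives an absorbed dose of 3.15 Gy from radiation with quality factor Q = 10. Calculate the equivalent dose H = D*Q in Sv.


H = D * Q
H = 3.15 * 10
H = 31.500 Sv

31.500


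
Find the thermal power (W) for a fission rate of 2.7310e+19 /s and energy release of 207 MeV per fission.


P = fission_rate * E_MeV * 1.602e-13
P = 2.7310e+19 * 207 * 1.602e-13
P = 9.0564e+08 W

9.0564e+08


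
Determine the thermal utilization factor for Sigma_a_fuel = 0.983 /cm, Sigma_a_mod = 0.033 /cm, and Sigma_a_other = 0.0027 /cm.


f = Sigma_a_fuel / (Sigma_a_fuel + Sigma_a_mod + Sigma_a_other)
f = 0.983 / (0.983 + 0.033 + 0.0027)
f = 0.96496

0.96496


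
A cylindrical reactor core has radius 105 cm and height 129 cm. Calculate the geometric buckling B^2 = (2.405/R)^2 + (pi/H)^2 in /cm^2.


B^2 = (2.405/R)^2 + (pi/H)^2
B^2 = (2.405/105)^2 + (pi/129)^2
B^2 = 0.0011177 /cm^2

0.0011177


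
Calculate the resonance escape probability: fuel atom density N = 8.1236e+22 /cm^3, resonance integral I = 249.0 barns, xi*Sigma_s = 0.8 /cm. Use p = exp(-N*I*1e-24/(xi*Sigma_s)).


p = exp(-N * I * 1e-24 / (xi*Sigma_s))
p = exp(-8.1236e+22 * 249.0 * 1e-24 / 0.8)
p = 1.0447e-11

1.0447e-11


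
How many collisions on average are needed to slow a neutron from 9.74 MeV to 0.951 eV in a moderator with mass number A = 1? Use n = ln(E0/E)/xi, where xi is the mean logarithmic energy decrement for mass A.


xi = 1 + (A-1)^2/(2A)*ln((A-1)/(A+1)) = 1 (for A = 1)
n = ln(E0/E) / xi
n = ln(9.74e6 / 0.951) / 1
n = ln(1.024185e+07) / 1 = 16.142

16.142


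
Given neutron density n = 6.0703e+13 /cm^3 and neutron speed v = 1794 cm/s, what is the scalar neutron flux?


phi = n * v
phi = 6.0703e+13 * 1794
phi = 1.0890e+17 /cm^2/s

1.0890e+17


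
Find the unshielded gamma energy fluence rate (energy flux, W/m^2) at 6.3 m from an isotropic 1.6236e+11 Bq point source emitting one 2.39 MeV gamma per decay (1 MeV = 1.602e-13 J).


psi = A * E * 1.602e-13 / (4*pi*r^2)
psi = 1.6236e+11 * 2.39 * 1.602e-13 / (4*pi*6.3^2)
psi = 1.2464e-04 W/m^2

1.2464e-04


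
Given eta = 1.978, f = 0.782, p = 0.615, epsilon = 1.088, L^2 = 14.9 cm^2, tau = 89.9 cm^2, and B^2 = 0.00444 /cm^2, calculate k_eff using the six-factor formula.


k_inf = eta*f*p*eps = 1.978*0.782*0.615*1.088 = 1.034992
P_TNL = 1/(1 + L^2*B^2) = 1/(1 + 14.9*0.00444) = 0.9379490
P_FNL = exp(-B^2*tau) = exp(-0.00444*89.9) = 0.6708860
k_eff = k_inf * P_TNL * P_FNL = 1.034992 * 0.9379490 * 0.6708860
k_eff = 0.65128

0.65128


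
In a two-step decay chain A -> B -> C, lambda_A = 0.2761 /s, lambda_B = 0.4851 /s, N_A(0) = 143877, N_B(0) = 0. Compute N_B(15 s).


N_B(t) = lambda_A * N_A0 / (lambda_B - lambda_A) * [exp(-lambda_A*t) - exp(-lambda_B*t)]
exp(-0.2761*15) = 0.01589899; exp(-0.4851*15) = 6.916019e-04
N_B = 0.2761 * 143877 / (0.4851 - 0.2761) * (0.01589899 - 6.916019e-04)
N_B = 2890.5

2890.5


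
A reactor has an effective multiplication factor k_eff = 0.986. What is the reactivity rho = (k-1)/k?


rho = (k_eff - 1) / k_eff
rho = (0.986 - 1) / 0.986
rho = -0.014199

-0.014199


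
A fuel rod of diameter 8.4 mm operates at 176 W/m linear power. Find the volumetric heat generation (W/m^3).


r = D / 2 / 1000 = 8.4 / 2 / 1000 = 0.0042 m
q''' = q' / (pi * r^2)
q''' = 176 / (pi * 0.0042^2)
q''' = 3.1759e+06 W/m^3

3.1759e+06


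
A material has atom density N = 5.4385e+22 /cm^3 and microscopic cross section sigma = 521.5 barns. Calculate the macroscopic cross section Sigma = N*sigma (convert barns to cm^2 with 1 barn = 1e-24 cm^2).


Sigma = N * sigma_barns * 1e-24
Sigma = 5.4385e+22 * 521.5 * 1e-24
Sigma = 28.362 /cm

28.362


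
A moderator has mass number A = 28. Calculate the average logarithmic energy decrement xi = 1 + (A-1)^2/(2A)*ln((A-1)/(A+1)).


xi = 1 + (A-1)^2/(2A) * ln((A-1)/(A+1))
xi = 1 + (28-1)^2/(2*28) * ln((28-1)/(28 +1))
xi = 0.069757

0.069757


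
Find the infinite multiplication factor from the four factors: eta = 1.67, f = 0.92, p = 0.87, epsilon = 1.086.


k_inf = eta * f * p * epsilon
k_inf = 1.67 * 0.92 * 0.87 * 1.086
k_inf = 1.4516

1.4516


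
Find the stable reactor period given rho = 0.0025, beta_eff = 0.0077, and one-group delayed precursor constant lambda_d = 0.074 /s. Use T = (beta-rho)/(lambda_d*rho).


T = (beta - rho) / (lambda_d * rho)
T = (0.0077 - 0.0025) / (0.074 * 0.0025)
T = 28.108 s

28.108


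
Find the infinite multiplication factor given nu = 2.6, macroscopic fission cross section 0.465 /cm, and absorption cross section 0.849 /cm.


k_inf = nu * Sigma_f / Sigma_a
k_inf = 2.6 * 0.465 / 0.849
k_inf = 1.4240

1.4240


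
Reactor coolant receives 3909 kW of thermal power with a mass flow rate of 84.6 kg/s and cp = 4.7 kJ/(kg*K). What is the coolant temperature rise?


dT = Q / (m_dot * cp)
dT = 3909 / (84.6 * 4.7)
dT = 9.8310 C

9.8310


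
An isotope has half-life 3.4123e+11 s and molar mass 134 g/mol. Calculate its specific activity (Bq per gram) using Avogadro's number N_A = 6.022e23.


lambda = ln(2) / t_half = ln(2) / 3.4123e+11 = 2.031320e-12 /s
SA = lambda * N_A / M
SA = 2.031320e-12 * 6.022e23 / 134
SA = 9.1288e+09 Bq/g

9.1288e+09


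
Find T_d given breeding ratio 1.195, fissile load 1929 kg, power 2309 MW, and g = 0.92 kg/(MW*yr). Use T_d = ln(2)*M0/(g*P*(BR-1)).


Breeding gain G = BR - 1 = 1.195 - 1 = 0.195
Fissile production rate = g * P * G = 0.92 * 2309 * 0.195 = 414.2346 kg/yr
T_d = ln(2) * M0 / (g * P * G)
T_d = ln(2) * 1929 / 414.2346 = 3.2278 yr

3.2278


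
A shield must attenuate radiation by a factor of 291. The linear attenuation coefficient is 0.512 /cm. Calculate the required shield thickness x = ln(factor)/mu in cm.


x = ln(factor) / mu
x = ln(291) / 0.512
x = 11.081 cm

11.081


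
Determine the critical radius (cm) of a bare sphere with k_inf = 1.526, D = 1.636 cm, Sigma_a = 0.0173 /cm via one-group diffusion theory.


L^2 = D / Sigma_a = 1.636 / 0.0173 = 94.56647 cm^2
B_m^2 = (k_inf - 1) / L^2 = (1.526 - 1) / 94.56647 = 0.005562225 /cm^2
For a bare sphere: B_g = pi/R, so R_c = pi / sqrt(B_m^2)
R_c = pi / sqrt(0.005562225) = 42.124 cm

42.124
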